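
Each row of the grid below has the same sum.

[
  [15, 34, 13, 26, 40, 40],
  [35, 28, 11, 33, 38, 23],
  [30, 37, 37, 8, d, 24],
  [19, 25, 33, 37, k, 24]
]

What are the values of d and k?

d = 32, k = 30

The complete rows each total 168.
Row 3 is missing 168 − 136 = 32 (since 30 + 37 + 37 + 8 + 24 = 136).
Row 4 is missing 168 − 138 = 30 (since 19 + 25 + 33 + 37 + 24 = 138).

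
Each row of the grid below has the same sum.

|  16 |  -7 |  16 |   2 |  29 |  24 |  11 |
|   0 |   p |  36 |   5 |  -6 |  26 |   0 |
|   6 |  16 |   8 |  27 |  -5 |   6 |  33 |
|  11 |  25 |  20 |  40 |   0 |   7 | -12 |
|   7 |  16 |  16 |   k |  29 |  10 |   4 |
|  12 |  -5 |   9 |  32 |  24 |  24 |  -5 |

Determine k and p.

k = 9, p = 30

Rows 3 and 6 both add up to 91, so every row sums to 91.
Row 5: 7 + 16 + 16 + 29 + 10 + 4 = 82, so the missing entry is 91 − 82 = 9.
Row 2: 0 + 36 + 5 − 6 + 26 + 0 = 61, so the missing entry is 91 − 61 = 30.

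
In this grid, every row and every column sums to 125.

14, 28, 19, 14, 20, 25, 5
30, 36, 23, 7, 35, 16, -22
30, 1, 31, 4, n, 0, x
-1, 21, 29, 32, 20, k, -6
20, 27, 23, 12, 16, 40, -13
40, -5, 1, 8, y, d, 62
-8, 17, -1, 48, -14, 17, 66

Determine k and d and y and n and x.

k = 30, d = -3, y = 22, n = 26, x = 33

Column 7 has 5 − 22 − 6 − 13 + 62 + 66 = 92; the blank must be 125 − 92 = 33.
Row 3 has 30 + 1 + 31 + 4 + 0 + 33 = 99; the blank must be 125 − 99 = 26.
Column 5 has 20 + 35 + 26 + 20 + 16 − 14 = 103; the blank must be 125 − 103 = 22.
Row 6 has 40 − 5 + 1 + 8 + 22 + 62 = 128; the blank must be 125 − 128 = -3.
Row 4 has -1 + 21 + 29 + 32 + 20 − 6 = 95; the blank must be 125 − 95 = 30.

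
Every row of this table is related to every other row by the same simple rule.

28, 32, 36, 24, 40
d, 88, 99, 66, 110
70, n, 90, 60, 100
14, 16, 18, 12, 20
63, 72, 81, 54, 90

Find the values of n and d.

Each row is a constant multiple of every other row — this is a multiplication table with the headers hidden.
Row 3 is 90/36 = 5/2 times row 1, so its entry in column 2 is 32 × 5/2 = 80.
Row 2 is 99/36 = 11/4 times row 1, so its entry in column 1 is 28 × 11/4 = 77.

n = 80, d = 77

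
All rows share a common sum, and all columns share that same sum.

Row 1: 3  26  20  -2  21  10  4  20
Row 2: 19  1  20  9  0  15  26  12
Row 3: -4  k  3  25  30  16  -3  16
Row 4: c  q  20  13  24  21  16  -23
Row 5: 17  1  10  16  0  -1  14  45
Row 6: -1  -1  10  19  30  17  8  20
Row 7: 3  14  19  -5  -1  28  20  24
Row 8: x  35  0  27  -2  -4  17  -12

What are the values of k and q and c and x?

k = 19, q = 7, c = 24, x = 41

Rows 1 and 2 both sum to 102, so that's the common total.
Row 8: 35 + 0 + 27 − 2 − 4 + 17 − 12 = 61, so its missing entry is 102 − 61 = 41.
Row 3: -4 + 3 + 25 + 30 + 16 − 3 + 16 = 83, so its missing entry is 102 − 83 = 19.
Column 2: 26 + 1 + 19 + 1 − 1 + 14 + 35 = 95, so its missing entry is 102 − 95 = 7.
Row 4: 7 + 20 + 13 + 24 + 21 + 16 − 23 = 78, so its missing entry is 102 − 78 = 24.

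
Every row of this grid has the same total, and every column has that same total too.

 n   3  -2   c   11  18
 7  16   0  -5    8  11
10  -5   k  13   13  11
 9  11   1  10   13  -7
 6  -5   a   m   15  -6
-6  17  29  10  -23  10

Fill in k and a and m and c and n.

Rows 2 and 4 both sum to 37, so that's the common total.
Column 1: 7 + 10 + 9 + 6 − 6 = 26, so its missing entry is 37 − 26 = 11.
Row 1: 11 + 3 − 2 + 11 + 18 = 41, so its missing entry is 37 − 41 = -4.
Column 4: -4 − 5 + 13 + 10 + 10 = 24, so its missing entry is 37 − 24 = 13.
Row 5: 6 − 5 + 13 + 15 − 6 = 23, so its missing entry is 37 − 23 = 14.
Row 3: 10 − 5 + 13 + 13 + 11 = 42, so its missing entry is 37 − 42 = -5.

k = -5, a = 14, m = 13, c = -4, n = 11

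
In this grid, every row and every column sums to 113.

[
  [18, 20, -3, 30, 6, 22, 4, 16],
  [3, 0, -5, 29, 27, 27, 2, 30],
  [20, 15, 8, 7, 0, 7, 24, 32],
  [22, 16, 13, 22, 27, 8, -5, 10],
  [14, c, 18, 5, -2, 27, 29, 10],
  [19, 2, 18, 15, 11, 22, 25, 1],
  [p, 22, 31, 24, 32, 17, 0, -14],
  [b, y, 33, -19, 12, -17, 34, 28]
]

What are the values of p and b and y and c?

p = 1, b = 16, y = 26, c = 12

Row 5 has 14 + 18 + 5 − 2 + 27 + 29 + 10 = 101; the blank must be 113 − 101 = 12.
Column 2 has 20 + 0 + 15 + 16 + 12 + 2 + 22 = 87; the blank must be 113 − 87 = 26.
Row 8 has 26 + 33 − 19 + 12 − 17 + 34 + 28 = 97; the blank must be 113 − 97 = 16.
Row 7 has 22 + 31 + 24 + 32 + 17 + 0 − 14 = 112; the blank must be 113 − 112 = 1.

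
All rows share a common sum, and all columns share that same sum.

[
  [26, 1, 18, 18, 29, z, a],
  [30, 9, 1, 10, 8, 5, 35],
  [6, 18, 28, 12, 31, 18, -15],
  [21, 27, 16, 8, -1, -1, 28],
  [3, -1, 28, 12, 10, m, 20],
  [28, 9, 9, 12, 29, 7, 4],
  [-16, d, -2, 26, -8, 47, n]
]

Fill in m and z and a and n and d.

Rows 2 and 3 both sum to 98, so that's the common total.
Column 2: 1 + 9 + 18 + 27 − 1 + 9 = 63, so its missing entry is 98 − 63 = 35.
Row 5: 3 − 1 + 28 + 12 + 10 + 20 = 72, so its missing entry is 98 − 72 = 26.
Column 6: 5 + 18 − 1 + 26 + 7 + 47 = 102, so its missing entry is 98 − 102 = -4.
Row 1: 26 + 1 + 18 + 18 + 29 − 4 = 88, so its missing entry is 98 − 88 = 10.
Row 7: -16 + 35 − 2 + 26 − 8 + 47 = 82, so its missing entry is 98 − 82 = 16.

m = 26, z = -4, a = 10, n = 16, d = 35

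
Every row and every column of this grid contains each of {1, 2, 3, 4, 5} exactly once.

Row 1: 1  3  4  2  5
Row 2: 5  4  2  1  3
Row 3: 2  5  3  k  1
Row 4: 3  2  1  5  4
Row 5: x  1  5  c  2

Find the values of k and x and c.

k = 4, x = 4, c = 3

For row 3, column 4: row 3 already has {1, 2, 3, 5}; that leaves 4.
At (row 5, col 1): column 1 already has {1, 2, 3, 5}, so the value is 4.
At (row 5, col 4): row 5 already has {1, 2, 4, 5}, so the value is 3.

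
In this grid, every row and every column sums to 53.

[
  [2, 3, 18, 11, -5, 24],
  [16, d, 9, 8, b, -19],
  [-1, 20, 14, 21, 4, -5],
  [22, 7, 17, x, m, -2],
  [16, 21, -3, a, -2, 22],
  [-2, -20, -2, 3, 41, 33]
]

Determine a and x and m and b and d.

a = -1, x = 11, m = -2, b = 17, d = 22

The known cells in row 5 total 54, leaving 53 − 54 = -1 for the blank.
The known cells in column 2 total 31, leaving 53 − 31 = 22 for the blank.
The known cells in row 2 total 36, leaving 53 − 36 = 17 for the blank.
The known cells in column 5 total 55, leaving 53 − 55 = -2 for the blank.
The known cells in row 4 total 42, leaving 53 − 42 = 11 for the blank.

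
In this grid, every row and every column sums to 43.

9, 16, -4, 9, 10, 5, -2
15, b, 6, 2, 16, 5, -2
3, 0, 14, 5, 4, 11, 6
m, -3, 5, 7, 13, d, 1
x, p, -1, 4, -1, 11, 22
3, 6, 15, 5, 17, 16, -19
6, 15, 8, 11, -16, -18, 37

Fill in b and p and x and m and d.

The known cells in row 2 total 42, leaving 43 − 42 = 1 for the blank.
The known cells in column 2 total 35, leaving 43 − 35 = 8 for the blank.
The known cells in row 5 total 43, leaving 43 − 43 = 0 for the blank.
The known cells in column 1 total 36, leaving 43 − 36 = 7 for the blank.
The known cells in row 4 total 30, leaving 43 − 30 = 13 for the blank.

b = 1, p = 8, x = 0, m = 7, d = 13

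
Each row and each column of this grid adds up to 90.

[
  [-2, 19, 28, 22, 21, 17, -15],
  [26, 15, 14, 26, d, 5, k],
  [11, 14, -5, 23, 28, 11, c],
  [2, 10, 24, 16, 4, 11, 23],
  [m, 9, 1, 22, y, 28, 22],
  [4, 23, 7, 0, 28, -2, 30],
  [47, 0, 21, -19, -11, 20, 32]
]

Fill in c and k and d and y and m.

c = 8, k = -10, d = 14, y = 6, m = 2

Column 1 has -2 + 26 + 11 + 2 + 4 + 47 = 88; the blank must be 90 − 88 = 2.
Row 5 has 2 + 9 + 1 + 22 + 28 + 22 = 84; the blank must be 90 − 84 = 6.
Column 5 has 21 + 28 + 4 + 6 + 28 − 11 = 76; the blank must be 90 − 76 = 14.
Row 3 has 11 + 14 − 5 + 23 + 28 + 11 = 82; the blank must be 90 − 82 = 8.
Row 2 has 26 + 15 + 14 + 26 + 14 + 5 = 100; the blank must be 90 − 100 = -10.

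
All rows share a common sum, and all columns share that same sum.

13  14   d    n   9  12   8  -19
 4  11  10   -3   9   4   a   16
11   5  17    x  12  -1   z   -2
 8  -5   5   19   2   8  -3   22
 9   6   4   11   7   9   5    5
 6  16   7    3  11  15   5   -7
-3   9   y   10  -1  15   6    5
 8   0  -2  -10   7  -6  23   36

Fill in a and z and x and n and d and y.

a = 5, z = 7, x = 7, n = 19, d = 0, y = 15

Rows 4 and 5 both sum to 56, so that's the common total.
The known cells in row 7 total 41, leaving 56 − 41 = 15 for the blank.
The known cells in column 3 total 56, leaving 56 − 56 = 0 for the blank.
The known cells in row 1 total 37, leaving 56 − 37 = 19 for the blank.
The known cells in column 4 total 49, leaving 56 − 49 = 7 for the blank.
The known cells in row 3 total 49, leaving 56 − 49 = 7 for the blank.
The known cells in row 2 total 51, leaving 56 − 51 = 5 for the blank.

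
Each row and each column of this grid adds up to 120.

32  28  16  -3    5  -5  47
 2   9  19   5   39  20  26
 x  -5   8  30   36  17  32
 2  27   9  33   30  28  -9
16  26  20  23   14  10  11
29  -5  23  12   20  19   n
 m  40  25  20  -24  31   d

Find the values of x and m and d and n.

Row 3: -5 + 8 + 30 + 36 + 17 + 32 = 118, so its missing entry is 120 − 118 = 2.
Row 6: 29 − 5 + 23 + 12 + 20 + 19 = 98, so its missing entry is 120 − 98 = 22.
Column 7: 47 + 26 + 32 − 9 + 11 + 22 = 129, so its missing entry is 120 − 129 = -9.
Row 7: 40 + 25 + 20 − 24 + 31 − 9 = 83, so its missing entry is 120 − 83 = 37.

x = 2, m = 37, d = -9, n = 22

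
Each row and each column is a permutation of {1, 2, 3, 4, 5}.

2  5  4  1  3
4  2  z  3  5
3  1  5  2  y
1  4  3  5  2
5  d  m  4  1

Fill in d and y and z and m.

At (row 3, col 5): row 3 already has {1, 2, 3, 5}, so the value is 4.
At (row 2, col 3): row 2 already has {2, 3, 4, 5}, so the value is 1.
For row 5, column 2: column 2 already has {1, 2, 4, 5}; that leaves 3.
At (row 5, col 3): row 5 already has {1, 3, 4, 5}, so the value is 2.

d = 3, y = 4, z = 1, m = 2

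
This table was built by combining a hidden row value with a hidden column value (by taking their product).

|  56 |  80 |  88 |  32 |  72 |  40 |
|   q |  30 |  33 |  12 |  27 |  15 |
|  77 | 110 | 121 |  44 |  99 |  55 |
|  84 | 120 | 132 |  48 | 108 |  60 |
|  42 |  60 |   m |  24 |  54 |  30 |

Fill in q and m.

Each row is a constant multiple of every other row — this is a multiplication table with the headers hidden.
Row 2 is 12/32 = 3/8 times row 1, so its entry in column 1 is 56 × 3/8 = 21.
Row 5 is 24/32 = 3/4 times row 1, so its entry in column 3 is 88 × 3/4 = 66.

q = 21, m = 66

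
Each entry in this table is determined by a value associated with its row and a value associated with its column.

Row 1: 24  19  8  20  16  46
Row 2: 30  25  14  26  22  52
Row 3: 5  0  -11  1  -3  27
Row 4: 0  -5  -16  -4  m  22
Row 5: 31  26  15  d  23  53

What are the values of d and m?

d = 27, m = -8

The difference between any two rows is the same in every column — this is an addition table with the headers hidden.
Row 5 minus row 1 is 53 − 46 = 7, so its entry in column 4 is 20 + 7 = 27.
Row 4 minus row 1 is 22 − 46 = -24, so its entry in column 5 is 16 + (-24) = -8.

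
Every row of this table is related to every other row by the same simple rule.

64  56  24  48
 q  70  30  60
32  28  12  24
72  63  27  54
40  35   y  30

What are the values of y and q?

Each row is a constant multiple of every other row — this is a multiplication table with the headers hidden.
Row 5 is 35/56 = 5/8 times row 1, so its entry in column 3 is 24 × 5/8 = 15.
Row 2 is 70/56 = 5/4 times row 1, so its entry in column 1 is 64 × 5/4 = 80.

y = 15, q = 80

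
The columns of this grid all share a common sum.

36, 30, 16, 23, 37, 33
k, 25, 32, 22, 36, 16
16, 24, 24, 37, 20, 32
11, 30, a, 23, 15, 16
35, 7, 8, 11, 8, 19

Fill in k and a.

The complete columns each total 116.
Column 1 is missing 116 − 98 = 18 (since 36 + 16 + 11 + 35 = 98).
Column 3 is missing 116 − 80 = 36 (since 16 + 32 + 24 + 8 = 80).

k = 18, a = 36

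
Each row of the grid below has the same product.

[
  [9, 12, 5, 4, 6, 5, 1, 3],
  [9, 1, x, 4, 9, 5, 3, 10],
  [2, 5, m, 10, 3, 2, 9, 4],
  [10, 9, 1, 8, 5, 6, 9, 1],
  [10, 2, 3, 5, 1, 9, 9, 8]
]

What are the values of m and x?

Rows 1 and 5 each multiply to 194400, so every row has product 194400.
Row 3: 2×5×10×3×2×9×4 = 21600, so the missing entry is 194400 ÷ 21600 = 9.
Row 2: 9×1×4×9×5×3×10 = 48600, so the missing entry is 194400 ÷ 48600 = 4.

m = 9, x = 4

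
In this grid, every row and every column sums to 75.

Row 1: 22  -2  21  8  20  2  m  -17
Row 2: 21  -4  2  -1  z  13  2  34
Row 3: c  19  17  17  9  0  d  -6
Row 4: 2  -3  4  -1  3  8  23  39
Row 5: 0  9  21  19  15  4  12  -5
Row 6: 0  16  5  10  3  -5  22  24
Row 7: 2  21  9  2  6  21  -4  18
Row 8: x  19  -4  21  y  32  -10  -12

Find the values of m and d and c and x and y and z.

The known cells in row 2 total 67, leaving 75 − 67 = 8 for the blank.
The known cells in column 5 total 64, leaving 75 − 64 = 11 for the blank.
The known cells in row 8 total 57, leaving 75 − 57 = 18 for the blank.
The known cells in column 1 total 65, leaving 75 − 65 = 10 for the blank.
The known cells in row 1 total 54, leaving 75 − 54 = 21 for the blank.
The known cells in row 3 total 66, leaving 75 − 66 = 9 for the blank.

m = 21, d = 9, c = 10, x = 18, y = 11, z = 8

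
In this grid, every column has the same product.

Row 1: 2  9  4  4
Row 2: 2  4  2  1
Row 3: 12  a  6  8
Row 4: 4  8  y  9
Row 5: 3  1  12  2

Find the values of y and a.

y = 1, a = 2

Columns 1 and 4 each multiply to 576, so every column has product 576.
Column 3: 4×2×6×12 = 576, so the missing entry is 576 ÷ 576 = 1.
Column 2: 9×4×8×1 = 288, so the missing entry is 576 ÷ 288 = 2.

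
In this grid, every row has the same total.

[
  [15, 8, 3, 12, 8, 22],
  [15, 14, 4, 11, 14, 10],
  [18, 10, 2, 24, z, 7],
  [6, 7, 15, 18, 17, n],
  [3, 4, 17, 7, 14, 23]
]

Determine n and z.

n = 5, z = 7

Rows 1 and 5 both add up to 68, so every row sums to 68.
Row 4: 6 + 7 + 15 + 18 + 17 = 63, so the missing entry is 68 − 63 = 5.
Row 3: 18 + 10 + 2 + 24 + 7 = 61, so the missing entry is 68 − 61 = 7.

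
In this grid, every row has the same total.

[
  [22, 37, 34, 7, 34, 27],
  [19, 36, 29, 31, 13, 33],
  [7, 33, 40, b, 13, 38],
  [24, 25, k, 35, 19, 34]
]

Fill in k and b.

The complete rows each total 161.
Row 4 is missing 161 − 137 = 24 (since 24 + 25 + 35 + 19 + 34 = 137).
Row 3 is missing 161 − 131 = 30 (since 7 + 33 + 40 + 13 + 38 = 131).

k = 24, b = 30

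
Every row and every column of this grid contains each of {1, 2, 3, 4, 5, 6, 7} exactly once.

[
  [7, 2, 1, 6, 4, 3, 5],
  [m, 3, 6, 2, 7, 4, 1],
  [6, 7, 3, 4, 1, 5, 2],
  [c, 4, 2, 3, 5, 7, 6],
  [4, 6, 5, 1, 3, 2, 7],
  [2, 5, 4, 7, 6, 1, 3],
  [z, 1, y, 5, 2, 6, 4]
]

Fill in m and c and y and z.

m = 5, c = 1, y = 7, z = 3

For row 2, column 1: row 2 already has {1, 2, 3, 4, 6, 7}; that leaves 5.
For row 7, column 3: column 3 already has {1, 2, 3, 4, 5, 6}; that leaves 7.
At (row 7, col 1): row 7 already has {1, 2, 4, 5, 6, 7}, so the value is 3.
For row 4, column 1: row 4 already has {2, 3, 4, 5, 6, 7}; that leaves 1.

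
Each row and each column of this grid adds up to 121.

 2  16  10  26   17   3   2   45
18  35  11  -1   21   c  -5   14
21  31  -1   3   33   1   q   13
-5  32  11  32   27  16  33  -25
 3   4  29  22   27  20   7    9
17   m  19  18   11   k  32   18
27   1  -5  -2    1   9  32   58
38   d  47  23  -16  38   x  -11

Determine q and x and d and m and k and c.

q = 20, x = 0, d = 2, m = 0, k = 6, c = 28

Row 2 has 18 + 35 + 11 − 1 + 21 − 5 + 14 = 93; the blank must be 121 − 93 = 28.
Column 6 has 3 + 28 + 1 + 16 + 20 + 9 + 38 = 115; the blank must be 121 − 115 = 6.
Row 6 has 17 + 19 + 18 + 11 + 6 + 32 + 18 = 121; the blank must be 121 − 121 = 0.
Column 2 has 16 + 35 + 31 + 32 + 4 + 0 + 1 = 119; the blank must be 121 − 119 = 2.
Row 8 has 38 + 2 + 47 + 23 − 16 + 38 − 11 = 121; the blank must be 121 − 121 = 0.
Row 3 has 21 + 31 − 1 + 3 + 33 + 1 + 13 = 101; the blank must be 121 − 101 = 20.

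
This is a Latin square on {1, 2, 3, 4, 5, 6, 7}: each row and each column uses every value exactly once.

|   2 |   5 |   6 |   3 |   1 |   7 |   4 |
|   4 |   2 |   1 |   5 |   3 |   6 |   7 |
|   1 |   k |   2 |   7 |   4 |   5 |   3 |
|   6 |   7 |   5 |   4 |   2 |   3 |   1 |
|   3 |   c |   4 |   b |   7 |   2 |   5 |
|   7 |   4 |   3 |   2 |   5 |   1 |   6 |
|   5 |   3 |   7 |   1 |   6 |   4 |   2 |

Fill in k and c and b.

k = 6, c = 1, b = 6

Cell (3,2): row 3 already has {1, 2, 3, 4, 5, 7} → 6.
Cell (5,2): column 2 already has {2, 3, 4, 5, 6, 7} → 1.
For row 5, column 4: row 5 already has {1, 2, 3, 4, 5, 7}; that leaves 6.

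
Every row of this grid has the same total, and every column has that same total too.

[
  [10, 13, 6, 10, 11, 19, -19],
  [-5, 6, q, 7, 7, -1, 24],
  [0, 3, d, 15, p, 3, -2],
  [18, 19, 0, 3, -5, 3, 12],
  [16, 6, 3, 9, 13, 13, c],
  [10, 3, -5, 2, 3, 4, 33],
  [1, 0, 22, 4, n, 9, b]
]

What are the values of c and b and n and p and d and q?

c = -10, b = 12, n = 2, p = 19, d = 12, q = 12

Rows 1 and 4 both sum to 50, so that's the common total.
Row 2 has -5 + 6 + 7 + 7 − 1 + 24 = 38; the blank must be 50 − 38 = 12.
Row 5 has 16 + 6 + 3 + 9 + 13 + 13 = 60; the blank must be 50 − 60 = -10.
Column 3 has 6 + 12 + 0 + 3 − 5 + 22 = 38; the blank must be 50 − 38 = 12.
Row 3 has 0 + 3 + 12 + 15 + 3 − 2 = 31; the blank must be 50 − 31 = 19.
Column 5 has 11 + 7 + 19 − 5 + 13 + 3 = 48; the blank must be 50 − 48 = 2.
Row 7 has 1 + 0 + 22 + 4 + 2 + 9 = 38; the blank must be 50 − 38 = 12.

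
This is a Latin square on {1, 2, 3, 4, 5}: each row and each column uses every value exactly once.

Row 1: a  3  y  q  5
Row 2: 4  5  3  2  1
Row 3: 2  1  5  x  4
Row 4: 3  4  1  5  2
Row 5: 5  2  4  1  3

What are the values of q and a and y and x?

q = 4, a = 1, y = 2, x = 3

At (row 3, col 4): row 3 already has {1, 2, 4, 5}, so the value is 3.
At (row 1, col 3): column 3 already has {1, 3, 4, 5}, so the value is 2.
For row 1, column 4: column 4 already has {1, 2, 3, 5}; that leaves 4.
For row 1, column 1: row 1 already has {2, 3, 4, 5}; that leaves 1.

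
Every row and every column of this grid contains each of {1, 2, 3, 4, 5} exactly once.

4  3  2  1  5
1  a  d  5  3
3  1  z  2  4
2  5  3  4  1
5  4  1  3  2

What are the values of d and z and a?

d = 4, z = 5, a = 2

Cell (2,2): column 2 already has {1, 3, 4, 5} → 2.
For row 2, column 3: row 2 already has {1, 2, 3, 5}; that leaves 4.
For row 3, column 3: row 3 already has {1, 2, 3, 4}; that leaves 5.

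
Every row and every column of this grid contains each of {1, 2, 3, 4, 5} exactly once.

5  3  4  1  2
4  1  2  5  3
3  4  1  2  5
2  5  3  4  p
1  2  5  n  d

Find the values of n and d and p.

At (row 4, col 5): row 4 already has {2, 3, 4, 5}, so the value is 1.
For row 5, column 5: column 5 already has {1, 2, 3, 5}; that leaves 4.
For row 5, column 4: row 5 already has {1, 2, 4, 5}; that leaves 3.

n = 3, d = 4, p = 1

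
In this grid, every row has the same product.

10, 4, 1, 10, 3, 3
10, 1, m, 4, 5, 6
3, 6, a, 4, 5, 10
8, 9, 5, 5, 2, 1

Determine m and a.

m = 3, a = 1

Rows 1 and 4 each multiply to 3600, so every row has product 3600.
Row 2: 10×1×4×5×6 = 1200, so the missing entry is 3600 ÷ 1200 = 3.
Row 3: 3×6×4×5×10 = 3600, so the missing entry is 3600 ÷ 3600 = 1.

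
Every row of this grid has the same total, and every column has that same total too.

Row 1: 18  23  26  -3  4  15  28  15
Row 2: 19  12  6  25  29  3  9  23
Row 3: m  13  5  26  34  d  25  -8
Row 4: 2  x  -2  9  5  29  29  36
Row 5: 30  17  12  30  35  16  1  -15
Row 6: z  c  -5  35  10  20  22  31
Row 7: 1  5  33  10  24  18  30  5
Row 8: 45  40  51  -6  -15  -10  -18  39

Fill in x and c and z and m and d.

Rows 1 and 2 both sum to 126, so that's the common total.
The known cells in row 4 total 108, leaving 126 − 108 = 18 for the blank.
The known cells in column 2 total 128, leaving 126 − 128 = -2 for the blank.
The known cells in row 6 total 111, leaving 126 − 111 = 15 for the blank.
The known cells in column 1 total 130, leaving 126 − 130 = -4 for the blank.
The known cells in row 3 total 91, leaving 126 − 91 = 35 for the blank.

x = 18, c = -2, z = 15, m = -4, d = 35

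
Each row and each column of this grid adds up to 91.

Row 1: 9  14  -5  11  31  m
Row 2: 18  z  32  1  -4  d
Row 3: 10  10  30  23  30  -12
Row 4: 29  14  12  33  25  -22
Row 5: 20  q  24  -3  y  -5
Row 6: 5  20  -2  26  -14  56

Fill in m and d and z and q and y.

m = 31, d = 43, z = 1, q = 32, y = 23

Column 5 has 31 − 4 + 30 + 25 − 14 = 68; the blank must be 91 − 68 = 23.
Row 1 has 9 + 14 − 5 + 11 + 31 = 60; the blank must be 91 − 60 = 31.
Column 6 has 31 − 12 − 22 − 5 + 56 = 48; the blank must be 91 − 48 = 43.
Row 2 has 18 + 32 + 1 − 4 + 43 = 90; the blank must be 91 − 90 = 1.
Row 5 has 20 + 24 − 3 + 23 − 5 = 59; the blank must be 91 − 59 = 32.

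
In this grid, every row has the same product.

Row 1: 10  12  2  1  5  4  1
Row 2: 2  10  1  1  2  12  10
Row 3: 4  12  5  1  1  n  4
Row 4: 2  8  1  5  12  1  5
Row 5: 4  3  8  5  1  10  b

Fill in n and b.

n = 5, b = 1

Rows 1 and 2 each multiply to 4800, so every row has product 4800.
Row 3: 4×12×5×1×1×4 = 960, so the missing entry is 4800 ÷ 960 = 5.
Row 5: 4×3×8×5×1×10 = 4800, so the missing entry is 4800 ÷ 4800 = 1.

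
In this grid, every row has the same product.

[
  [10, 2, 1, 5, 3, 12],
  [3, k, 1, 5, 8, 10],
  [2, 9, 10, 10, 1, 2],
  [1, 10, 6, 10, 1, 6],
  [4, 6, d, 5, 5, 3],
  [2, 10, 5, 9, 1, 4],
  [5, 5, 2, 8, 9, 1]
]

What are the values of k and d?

Rows 3 and 6 each multiply to 3600, so every row has product 3600.
Row 2: 3×1×5×8×10 = 1200, so the missing entry is 3600 ÷ 1200 = 3.
Row 5: 4×6×5×5×3 = 1800, so the missing entry is 3600 ÷ 1800 = 2.

k = 3, d = 2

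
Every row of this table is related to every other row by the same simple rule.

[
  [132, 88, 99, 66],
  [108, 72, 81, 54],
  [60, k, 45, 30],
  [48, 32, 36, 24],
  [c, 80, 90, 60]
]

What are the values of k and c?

k = 40, c = 120

Each row is a constant multiple of every other row — this is a multiplication table with the headers hidden.
Row 3 is 30/66 = 5/11 times row 1, so its entry in column 2 is 88 × 5/11 = 40.
Row 5 is 60/66 = 10/11 times row 1, so its entry in column 1 is 132 × 10/11 = 120.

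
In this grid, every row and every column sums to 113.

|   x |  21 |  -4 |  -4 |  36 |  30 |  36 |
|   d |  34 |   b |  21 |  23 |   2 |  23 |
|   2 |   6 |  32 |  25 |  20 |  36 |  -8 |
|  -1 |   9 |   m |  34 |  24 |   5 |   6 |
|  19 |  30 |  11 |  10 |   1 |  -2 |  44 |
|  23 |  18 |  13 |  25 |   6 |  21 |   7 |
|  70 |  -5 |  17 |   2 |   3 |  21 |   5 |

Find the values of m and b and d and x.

Row 4 has -1 + 9 + 34 + 24 + 5 + 6 = 77; the blank must be 113 − 77 = 36.
Column 3 has -4 + 32 + 36 + 11 + 13 + 17 = 105; the blank must be 113 − 105 = 8.
Row 2 has 34 + 8 + 21 + 23 + 2 + 23 = 111; the blank must be 113 − 111 = 2.
Row 1 has 21 − 4 − 4 + 36 + 30 + 36 = 115; the blank must be 113 − 115 = -2.

m = 36, b = 8, d = 2, x = -2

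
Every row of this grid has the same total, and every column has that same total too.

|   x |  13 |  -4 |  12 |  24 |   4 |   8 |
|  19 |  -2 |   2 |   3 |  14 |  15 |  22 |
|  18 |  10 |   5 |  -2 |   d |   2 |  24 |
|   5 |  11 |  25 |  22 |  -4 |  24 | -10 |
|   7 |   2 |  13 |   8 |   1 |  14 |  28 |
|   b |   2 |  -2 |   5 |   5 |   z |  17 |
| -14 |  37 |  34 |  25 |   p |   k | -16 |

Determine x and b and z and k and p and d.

Rows 2 and 4 both sum to 73, so that's the common total.
Row 3 has 18 + 10 + 5 − 2 + 2 + 24 = 57; the blank must be 73 − 57 = 16.
Row 1 has 13 − 4 + 12 + 24 + 4 + 8 = 57; the blank must be 73 − 57 = 16.
Column 5 has 24 + 14 + 16 − 4 + 1 + 5 = 56; the blank must be 73 − 56 = 17.
Row 7 has -14 + 37 + 34 + 25 + 17 − 16 = 83; the blank must be 73 − 83 = -10.
Column 6 has 4 + 15 + 2 + 24 + 14 − 10 = 49; the blank must be 73 − 49 = 24.
Row 6 has 2 − 2 + 5 + 5 + 24 + 17 = 51; the blank must be 73 − 51 = 22.

x = 16, b = 22, z = 24, k = -10, p = 17, d = 16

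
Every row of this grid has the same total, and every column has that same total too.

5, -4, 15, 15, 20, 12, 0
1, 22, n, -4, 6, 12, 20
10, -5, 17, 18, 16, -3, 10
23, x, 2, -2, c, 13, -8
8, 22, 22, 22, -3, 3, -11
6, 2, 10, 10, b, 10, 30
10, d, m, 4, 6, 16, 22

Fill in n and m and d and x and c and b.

Rows 1 and 3 both sum to 63, so that's the common total.
Row 2 has 1 + 22 − 4 + 6 + 12 + 20 = 57; the blank must be 63 − 57 = 6.
Column 3 has 15 + 6 + 17 + 2 + 22 + 10 = 72; the blank must be 63 − 72 = -9.
Row 7 has 10 − 9 + 4 + 6 + 16 + 22 = 49; the blank must be 63 − 49 = 14.
Column 2 has -4 + 22 − 5 + 22 + 2 + 14 = 51; the blank must be 63 − 51 = 12.
Row 4 has 23 + 12 + 2 − 2 + 13 − 8 = 40; the blank must be 63 − 40 = 23.
Row 6 has 6 + 2 + 10 + 10 + 10 + 30 = 68; the blank must be 63 − 68 = -5.

n = 6, m = -9, d = 14, x = 12, c = 23, b = -5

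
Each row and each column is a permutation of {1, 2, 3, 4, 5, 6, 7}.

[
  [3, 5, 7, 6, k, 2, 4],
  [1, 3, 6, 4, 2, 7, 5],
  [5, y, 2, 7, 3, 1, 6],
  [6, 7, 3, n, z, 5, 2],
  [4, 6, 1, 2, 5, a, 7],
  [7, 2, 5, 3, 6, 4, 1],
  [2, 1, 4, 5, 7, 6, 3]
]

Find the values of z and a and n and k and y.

z = 4, a = 3, n = 1, k = 1, y = 4

At (row 1, col 5): row 1 already has {2, 3, 4, 5, 6, 7}, so the value is 1.
Cell (3,2): row 3 already has {1, 2, 3, 5, 6, 7} → 4.
Cell (4,5): column 5 already has {1, 2, 3, 5, 6, 7} → 4.
For row 5, column 6: row 5 already has {1, 2, 4, 5, 6, 7}; that leaves 3.
At (row 4, col 4): row 4 already has {2, 3, 4, 5, 6, 7}, so the value is 1.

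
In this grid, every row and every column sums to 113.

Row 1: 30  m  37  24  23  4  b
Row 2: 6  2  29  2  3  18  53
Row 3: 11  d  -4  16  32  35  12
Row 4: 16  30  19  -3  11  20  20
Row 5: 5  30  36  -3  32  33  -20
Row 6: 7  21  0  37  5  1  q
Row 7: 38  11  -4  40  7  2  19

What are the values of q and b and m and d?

Row 3: 11 − 4 + 16 + 32 + 35 + 12 = 102, so its missing entry is 113 − 102 = 11.
Column 2: 2 + 11 + 30 + 30 + 21 + 11 = 105, so its missing entry is 113 − 105 = 8.
Row 6: 7 + 21 + 0 + 37 + 5 + 1 = 71, so its missing entry is 113 − 71 = 42.
Row 1: 30 + 8 + 37 + 24 + 23 + 4 = 126, so its missing entry is 113 − 126 = -13.

q = 42, b = -13, m = 8, d = 11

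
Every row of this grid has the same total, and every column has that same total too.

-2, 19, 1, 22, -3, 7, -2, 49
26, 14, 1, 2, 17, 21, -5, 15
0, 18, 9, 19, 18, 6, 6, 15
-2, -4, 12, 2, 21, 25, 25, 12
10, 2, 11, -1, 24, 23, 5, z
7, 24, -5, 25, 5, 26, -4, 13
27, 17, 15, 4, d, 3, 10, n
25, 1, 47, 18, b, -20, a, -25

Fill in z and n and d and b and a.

z = 17, n = -5, d = 20, b = -11, a = 56

Rows 1 and 2 both sum to 91, so that's the common total.
Column 7 has -2 − 5 + 6 + 25 + 5 − 4 + 10 = 35; the blank must be 91 − 35 = 56.
Row 8 has 25 + 1 + 47 + 18 − 20 + 56 − 25 = 102; the blank must be 91 − 102 = -11.
Column 5 has -3 + 17 + 18 + 21 + 24 + 5 − 11 = 71; the blank must be 91 − 71 = 20.
Row 7 has 27 + 17 + 15 + 4 + 20 + 3 + 10 = 96; the blank must be 91 − 96 = -5.
Row 5 has 10 + 2 + 11 − 1 + 24 + 23 + 5 = 74; the blank must be 91 − 74 = 17.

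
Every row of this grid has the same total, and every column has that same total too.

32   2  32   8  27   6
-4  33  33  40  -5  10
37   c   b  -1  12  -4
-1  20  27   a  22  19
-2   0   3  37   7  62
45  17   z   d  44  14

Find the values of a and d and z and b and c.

a = 20, d = 3, z = -16, b = 28, c = 35

Rows 1 and 2 both sum to 107, so that's the common total.
The known cells in column 2 total 72, leaving 107 − 72 = 35 for the blank.
The known cells in row 4 total 87, leaving 107 − 87 = 20 for the blank.
The known cells in row 3 total 79, leaving 107 − 79 = 28 for the blank.
The known cells in column 4 total 104, leaving 107 − 104 = 3 for the blank.
The known cells in row 6 total 123, leaving 107 − 123 = -16 for the blank.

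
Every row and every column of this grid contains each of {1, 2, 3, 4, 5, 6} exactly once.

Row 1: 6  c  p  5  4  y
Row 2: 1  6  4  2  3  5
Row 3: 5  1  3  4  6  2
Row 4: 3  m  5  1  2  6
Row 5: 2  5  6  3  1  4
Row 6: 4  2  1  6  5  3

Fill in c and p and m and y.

Cell (4,2): row 4 already has {1, 2, 3, 5, 6} → 4.
For row 1, column 3: column 3 already has {1, 3, 4, 5, 6}; that leaves 2.
At (row 1, col 6): column 6 already has {2, 3, 4, 5, 6}, so the value is 1.
For row 1, column 2: row 1 already has {1, 2, 4, 5, 6}; that leaves 3.

c = 3, p = 2, m = 4, y = 1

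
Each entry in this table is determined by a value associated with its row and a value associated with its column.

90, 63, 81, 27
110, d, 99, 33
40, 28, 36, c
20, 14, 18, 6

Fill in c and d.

c = 12, d = 77

Each row is a constant multiple of every other row — this is a multiplication table with the headers hidden.
Row 3 is 36/81 = 4/9 times row 1, so its entry in column 4 is 27 × 4/9 = 12.
Row 2 is 99/81 = 11/9 times row 1, so its entry in column 2 is 63 × 11/9 = 77.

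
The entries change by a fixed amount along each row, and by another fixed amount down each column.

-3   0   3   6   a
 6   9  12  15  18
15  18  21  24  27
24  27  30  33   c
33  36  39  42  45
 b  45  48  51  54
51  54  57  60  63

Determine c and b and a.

c = 36, b = 42, a = 9

Along each row the entries change by 3 per step; down each column they change by 9.
Row 4: from 24 at column 1, stepping by 3 to column 5 gives 36.
Row 6: from 45 at column 2, stepping by 3 to column 1 gives 42.
Row 1: from -3 at column 1, stepping by 3 to column 5 gives 9.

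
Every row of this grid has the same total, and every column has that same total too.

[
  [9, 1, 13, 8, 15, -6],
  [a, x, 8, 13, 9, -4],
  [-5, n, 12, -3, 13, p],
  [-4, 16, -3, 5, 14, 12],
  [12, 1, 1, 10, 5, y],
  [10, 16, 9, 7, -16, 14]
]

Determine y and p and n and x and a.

Rows 1 and 4 both sum to 40, so that's the common total.
The known cells in row 5 total 29, leaving 40 − 29 = 11 for the blank.
The known cells in column 1 total 22, leaving 40 − 22 = 18 for the blank.
The known cells in row 2 total 44, leaving 40 − 44 = -4 for the blank.
The known cells in column 2 total 30, leaving 40 − 30 = 10 for the blank.
The known cells in row 3 total 27, leaving 40 − 27 = 13 for the blank.

y = 11, p = 13, n = 10, x = -4, a = 18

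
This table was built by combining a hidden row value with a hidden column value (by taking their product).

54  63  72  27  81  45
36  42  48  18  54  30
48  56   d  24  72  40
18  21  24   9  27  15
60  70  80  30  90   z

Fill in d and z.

d = 64, z = 50

Each row is a constant multiple of every other row — this is a multiplication table with the headers hidden.
Row 3 is 24/27 = 8/9 times row 1, so its entry in column 3 is 72 × 8/9 = 64.
Row 5 is 30/27 = 10/9 times row 1, so its entry in column 6 is 45 × 10/9 = 50.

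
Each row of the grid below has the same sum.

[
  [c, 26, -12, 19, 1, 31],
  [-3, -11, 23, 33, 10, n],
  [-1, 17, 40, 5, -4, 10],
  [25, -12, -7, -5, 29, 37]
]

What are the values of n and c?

Row 3 sums to 67 and so does row 4; that's the common total.
In row 2 the known cells total 52, leaving 67 − 52 = 15.
In row 1 the known cells total 65, leaving 67 − 65 = 2.

n = 15, c = 2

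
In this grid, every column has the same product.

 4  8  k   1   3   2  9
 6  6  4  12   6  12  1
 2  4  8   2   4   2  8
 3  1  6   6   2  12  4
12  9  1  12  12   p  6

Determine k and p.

k = 9, p = 3

Columns 4 and 5 each multiply to 1728, so every column has product 1728.
Column 3: 4×8×6×1 = 192, so the missing entry is 1728 ÷ 192 = 9.
Column 6: 2×12×2×12 = 576, so the missing entry is 1728 ÷ 576 = 3.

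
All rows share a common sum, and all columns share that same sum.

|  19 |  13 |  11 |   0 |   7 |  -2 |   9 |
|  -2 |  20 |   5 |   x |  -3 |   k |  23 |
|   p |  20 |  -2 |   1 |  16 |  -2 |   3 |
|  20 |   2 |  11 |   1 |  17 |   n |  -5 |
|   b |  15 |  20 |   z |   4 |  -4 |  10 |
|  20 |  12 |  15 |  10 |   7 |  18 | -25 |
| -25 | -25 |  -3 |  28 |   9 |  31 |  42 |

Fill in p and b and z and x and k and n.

Rows 1 and 6 both sum to 57, so that's the common total.
Row 3: 20 − 2 + 1 + 16 − 2 + 3 = 36, so its missing entry is 57 − 36 = 21.
Column 1: 19 − 2 + 21 + 20 + 20 − 25 = 53, so its missing entry is 57 − 53 = 4.
Row 5: 4 + 15 + 20 + 4 − 4 + 10 = 49, so its missing entry is 57 − 49 = 8.
Column 4: 0 + 1 + 1 + 8 + 10 + 28 = 48, so its missing entry is 57 − 48 = 9.
Row 2: -2 + 20 + 5 + 9 − 3 + 23 = 52, so its missing entry is 57 − 52 = 5.
Row 4: 20 + 2 + 11 + 1 + 17 − 5 = 46, so its missing entry is 57 − 46 = 11.

p = 21, b = 4, z = 8, x = 9, k = 5, n = 11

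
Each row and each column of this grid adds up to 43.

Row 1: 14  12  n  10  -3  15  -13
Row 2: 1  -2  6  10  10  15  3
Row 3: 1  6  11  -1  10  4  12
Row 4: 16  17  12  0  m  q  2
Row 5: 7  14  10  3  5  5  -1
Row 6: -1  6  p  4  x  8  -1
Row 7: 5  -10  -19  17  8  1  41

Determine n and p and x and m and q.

n = 8, p = 15, x = 12, m = 1, q = -5

The known cells in row 1 total 35, leaving 43 − 35 = 8 for the blank.
The known cells in column 6 total 48, leaving 43 − 48 = -5 for the blank.
The known cells in row 4 total 42, leaving 43 − 42 = 1 for the blank.
The known cells in column 5 total 31, leaving 43 − 31 = 12 for the blank.
The known cells in row 6 total 28, leaving 43 − 28 = 15 for the blank.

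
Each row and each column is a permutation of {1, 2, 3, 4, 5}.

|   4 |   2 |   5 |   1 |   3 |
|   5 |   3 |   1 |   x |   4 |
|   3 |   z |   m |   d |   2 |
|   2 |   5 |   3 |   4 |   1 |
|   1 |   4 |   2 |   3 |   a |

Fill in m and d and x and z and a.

At (row 5, col 5): row 5 already has {1, 2, 3, 4}, so the value is 5.
For row 3, column 2: column 2 already has {2, 3, 4, 5}; that leaves 1.
For row 3, column 3: column 3 already has {1, 2, 3, 5}; that leaves 4.
Cell (3,4): row 3 already has {1, 2, 3, 4} → 5.
Cell (2,4): row 2 already has {1, 3, 4, 5} → 2.

m = 4, d = 5, x = 2, z = 1, a = 5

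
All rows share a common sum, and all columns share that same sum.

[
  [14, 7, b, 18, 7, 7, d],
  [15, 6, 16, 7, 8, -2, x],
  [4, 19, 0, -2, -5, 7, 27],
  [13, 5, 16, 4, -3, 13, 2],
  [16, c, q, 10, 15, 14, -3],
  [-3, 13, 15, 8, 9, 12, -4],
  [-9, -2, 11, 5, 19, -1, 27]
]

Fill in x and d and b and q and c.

Rows 3 and 4 both sum to 50, so that's the common total.
The known cells in row 2 total 50, leaving 50 − 50 = 0 for the blank.
The known cells in column 7 total 49, leaving 50 − 49 = 1 for the blank.
The known cells in row 1 total 54, leaving 50 − 54 = -4 for the blank.
The known cells in column 3 total 54, leaving 50 − 54 = -4 for the blank.
The known cells in row 5 total 48, leaving 50 − 48 = 2 for the blank.

x = 0, d = 1, b = -4, q = -4, c = 2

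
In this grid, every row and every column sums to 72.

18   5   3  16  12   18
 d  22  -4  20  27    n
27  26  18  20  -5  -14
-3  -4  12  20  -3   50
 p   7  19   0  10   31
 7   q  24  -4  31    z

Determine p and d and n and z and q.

The known cells in row 5 total 67, leaving 72 − 67 = 5 for the blank.
The known cells in column 2 total 56, leaving 72 − 56 = 16 for the blank.
The known cells in row 6 total 74, leaving 72 − 74 = -2 for the blank.
The known cells in column 6 total 83, leaving 72 − 83 = -11 for the blank.
The known cells in row 2 total 54, leaving 72 − 54 = 18 for the blank.

p = 5, d = 18, n = -11, z = -2, q = 16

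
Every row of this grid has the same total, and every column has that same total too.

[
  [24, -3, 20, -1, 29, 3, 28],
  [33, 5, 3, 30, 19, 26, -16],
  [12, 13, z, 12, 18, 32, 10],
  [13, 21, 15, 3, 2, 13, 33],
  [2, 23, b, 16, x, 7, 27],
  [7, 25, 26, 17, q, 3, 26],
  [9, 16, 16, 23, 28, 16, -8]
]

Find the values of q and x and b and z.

Rows 1 and 2 both sum to 100, so that's the common total.
The known cells in row 6 total 104, leaving 100 − 104 = -4 for the blank.
The known cells in column 5 total 92, leaving 100 − 92 = 8 for the blank.
The known cells in row 5 total 83, leaving 100 − 83 = 17 for the blank.
The known cells in row 3 total 97, leaving 100 − 97 = 3 for the blank.

q = -4, x = 8, b = 17, z = 3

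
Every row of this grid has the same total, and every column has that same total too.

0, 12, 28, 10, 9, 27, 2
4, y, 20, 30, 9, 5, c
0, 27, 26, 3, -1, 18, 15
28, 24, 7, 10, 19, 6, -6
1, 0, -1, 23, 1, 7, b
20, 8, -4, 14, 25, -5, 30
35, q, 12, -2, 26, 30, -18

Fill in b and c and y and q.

b = 57, c = 8, y = 12, q = 5

Rows 1 and 3 both sum to 88, so that's the common total.
Row 5 has 1 + 0 − 1 + 23 + 1 + 7 = 31; the blank must be 88 − 31 = 57.
Column 7 has 2 + 15 − 6 + 57 + 30 − 18 = 80; the blank must be 88 − 80 = 8.
Row 2 has 4 + 20 + 30 + 9 + 5 + 8 = 76; the blank must be 88 − 76 = 12.
Row 7 has 35 + 12 − 2 + 26 + 30 − 18 = 83; the blank must be 88 − 83 = 5.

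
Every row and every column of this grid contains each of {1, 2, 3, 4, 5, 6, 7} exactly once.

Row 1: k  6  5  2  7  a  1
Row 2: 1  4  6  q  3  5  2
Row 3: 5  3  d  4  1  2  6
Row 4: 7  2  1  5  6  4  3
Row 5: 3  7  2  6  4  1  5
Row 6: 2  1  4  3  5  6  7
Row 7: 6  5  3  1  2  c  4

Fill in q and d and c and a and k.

q = 7, d = 7, c = 7, a = 3, k = 4

Cell (7,6): row 7 already has {1, 2, 3, 4, 5, 6} → 7.
Cell (1,1): column 1 already has {1, 2, 3, 5, 6, 7} → 4.
For row 1, column 6: row 1 already has {1, 2, 4, 5, 6, 7}; that leaves 3.
At (row 3, col 3): row 3 already has {1, 2, 3, 4, 5, 6}, so the value is 7.
Cell (2,4): row 2 already has {1, 2, 3, 4, 5, 6} → 7.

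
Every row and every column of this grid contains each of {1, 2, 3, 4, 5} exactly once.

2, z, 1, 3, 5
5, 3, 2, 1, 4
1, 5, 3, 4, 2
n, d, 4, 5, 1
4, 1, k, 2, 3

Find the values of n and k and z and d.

At (row 1, col 2): row 1 already has {1, 2, 3, 5}, so the value is 4.
Cell (4,2): column 2 already has {1, 3, 4, 5} → 2.
For row 5, column 3: row 5 already has {1, 2, 3, 4}; that leaves 5.
For row 4, column 1: row 4 already has {1, 2, 4, 5}; that leaves 3.

n = 3, k = 5, z = 4, d = 2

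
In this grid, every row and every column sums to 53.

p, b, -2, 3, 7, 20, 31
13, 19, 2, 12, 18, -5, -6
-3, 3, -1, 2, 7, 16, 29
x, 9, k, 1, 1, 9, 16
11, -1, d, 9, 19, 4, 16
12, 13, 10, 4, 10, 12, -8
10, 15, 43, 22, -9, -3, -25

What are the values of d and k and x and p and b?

Column 2 has 19 + 3 + 9 − 1 + 13 + 15 = 58; the blank must be 53 − 58 = -5.
Row 1 has -5 − 2 + 3 + 7 + 20 + 31 = 54; the blank must be 53 − 54 = -1.
Row 5 has 11 − 1 + 9 + 19 + 4 + 16 = 58; the blank must be 53 − 58 = -5.
Column 1 has -1 + 13 − 3 + 11 + 12 + 10 = 42; the blank must be 53 − 42 = 11.
Row 4 has 11 + 9 + 1 + 1 + 9 + 16 = 47; the blank must be 53 − 47 = 6.

d = -5, k = 6, x = 11, p = -1, b = -5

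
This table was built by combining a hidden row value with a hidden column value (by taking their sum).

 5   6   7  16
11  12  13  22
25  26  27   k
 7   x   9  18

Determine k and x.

The difference between any two rows is the same in every column — this is an addition table with the headers hidden.
Row 3 minus row 1 is 25 − 5 = 20, so its entry in column 4 is 16 + 20 = 36.
Row 4 minus row 1 is 7 − 5 = 2, so its entry in column 2 is 6 + 2 = 8.

k = 36, x = 8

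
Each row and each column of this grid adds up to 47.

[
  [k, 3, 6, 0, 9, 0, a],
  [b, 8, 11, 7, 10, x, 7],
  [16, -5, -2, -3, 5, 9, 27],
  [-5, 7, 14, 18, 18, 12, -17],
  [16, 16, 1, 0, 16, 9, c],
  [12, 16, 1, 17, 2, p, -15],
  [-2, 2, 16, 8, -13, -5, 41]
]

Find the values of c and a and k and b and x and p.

c = -11, a = 15, k = 14, b = -4, x = 8, p = 14

Row 6: 12 + 16 + 1 + 17 + 2 − 15 = 33, so its missing entry is 47 − 33 = 14.
Column 6: 0 + 9 + 12 + 9 + 14 − 5 = 39, so its missing entry is 47 − 39 = 8.
Row 5: 16 + 16 + 1 + 0 + 16 + 9 = 58, so its missing entry is 47 − 58 = -11.
Column 7: 7 + 27 − 17 − 11 − 15 + 41 = 32, so its missing entry is 47 − 32 = 15.
Row 1: 3 + 6 + 0 + 9 + 0 + 15 = 33, so its missing entry is 47 − 33 = 14.
Row 2: 8 + 11 + 7 + 10 + 8 + 7 = 51, so its missing entry is 47 − 51 = -4.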